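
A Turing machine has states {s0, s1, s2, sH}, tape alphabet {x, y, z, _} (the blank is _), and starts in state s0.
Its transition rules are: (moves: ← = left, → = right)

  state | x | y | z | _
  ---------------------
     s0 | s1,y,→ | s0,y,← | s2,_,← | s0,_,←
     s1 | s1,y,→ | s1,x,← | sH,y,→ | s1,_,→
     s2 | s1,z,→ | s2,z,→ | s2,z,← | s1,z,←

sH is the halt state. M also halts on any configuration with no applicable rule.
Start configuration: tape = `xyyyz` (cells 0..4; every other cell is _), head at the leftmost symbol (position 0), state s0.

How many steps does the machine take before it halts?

s0 | _[x]yyyz_   read x → write y, move →, go to s1
s1 | _y[y]yyz_   read y → write x, move ←, go to s1
s1 | _[y]xyyz_   read y → write x, move ←, go to s1
s1 | [_]xxyyz_   read _ → write _, move →, go to s1
s1 | _[x]xyyz_   read x → write y, move →, go to s1
s1 | _y[x]yyz_   read x → write y, move →, go to s1
s1 | _yy[y]yz_   read y → write x, move ←, go to s1
s1 | _y[y]xyz_   read y → write x, move ←, go to s1
s1 | _[y]xxyz_   read y → write x, move ←, go to s1
s1 | [_]xxxyz_   read _ → write _, move →, go to s1
s1 | _[x]xxyz_   read x → write y, move →, go to s1
s1 | _y[x]xyz_   read x → write y, move →, go to s1
s1 | _yy[x]yz_   read x → write y, move →, go to s1
s1 | _yyy[y]z_   read y → write x, move ←, go to s1
s1 | _yy[y]xz_   read y → write x, move ←, go to s1
s1 | _y[y]xxz_   read y → write x, move ←, go to s1
s1 | _[y]xxxz_   read y → write x, move ←, go to s1
s1 | [_]xxxxz_   read _ → write _, move →, go to s1
s1 | _[x]xxxz_   read x → write y, move →, go to s1
s1 | _y[x]xxz_   read x → write y, move →, go to s1
s1 | _yy[x]xz_   read x → write y, move →, go to s1
s1 | _yyy[x]z_   read x → write y, move →, go to s1
s1 | _yyyy[z]_   read z → write y, move →, go to sH
sH | _yyyyy[_]
M halts after 23 transitions.

23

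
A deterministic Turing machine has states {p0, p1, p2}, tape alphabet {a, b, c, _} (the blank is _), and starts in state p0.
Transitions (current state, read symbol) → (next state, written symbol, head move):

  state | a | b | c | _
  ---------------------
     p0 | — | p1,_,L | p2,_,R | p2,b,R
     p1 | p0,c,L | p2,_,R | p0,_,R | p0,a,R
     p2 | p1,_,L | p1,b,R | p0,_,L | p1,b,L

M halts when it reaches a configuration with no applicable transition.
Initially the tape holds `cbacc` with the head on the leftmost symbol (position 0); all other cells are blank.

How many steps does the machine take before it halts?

p0 | __[c]bacc   read c → write _, move R, go to p2
p2 | ___[b]acc   read b → write b, move R, go to p1
p1 | ___b[a]cc   read a → write c, move L, go to p0
p0 | ___[b]ccc   read b → write _, move L, go to p1
p1 | __[_]_ccc   read _ → write a, move R, go to p0
p0 | __a[_]ccc   read _ → write b, move R, go to p2
p2 | __ab[c]cc   read c → write _, move L, go to p0
p0 | __a[b]_cc   read b → write _, move L, go to p1
p1 | __[a]__cc   read a → write c, move L, go to p0
p0 | _[_]c__cc   read _ → write b, move R, go to p2
p2 | _b[c]__cc   read c → write _, move L, go to p0
p0 | _[b]___cc   read b → write _, move L, go to p1
p1 | [_]____cc   read _ → write a, move R, go to p0
p0 | a[_]___cc   read _ → write b, move R, go to p2
p2 | ab[_]__cc   read _ → write b, move L, go to p1
p1 | a[b]b__cc   read b → write _, move R, go to p2
p2 | a_[b]__cc   read b → write b, move R, go to p1
p1 | a_b[_]_cc   read _ → write a, move R, go to p0
p0 | a_ba[_]cc   read _ → write b, move R, go to p2
p2 | a_bab[c]c   read c → write _, move L, go to p0
p0 | a_ba[b]_c   read b → write _, move L, go to p1
p1 | a_b[a]__c   read a → write c, move L, go to p0
p0 | a_[b]c__c   read b → write _, move L, go to p1
p1 | a[_]_c__c   read _ → write a, move R, go to p0
p0 | aa[_]c__c   read _ → write b, move R, go to p2
p2 | aab[c]__c   read c → write _, move L, go to p0
p0 | aa[b]___c   read b → write _, move L, go to p1
p1 | a[a]____c   read a → write c, move L, go to p0
p0 | [a]c____c
M halts after 28 transitions.

28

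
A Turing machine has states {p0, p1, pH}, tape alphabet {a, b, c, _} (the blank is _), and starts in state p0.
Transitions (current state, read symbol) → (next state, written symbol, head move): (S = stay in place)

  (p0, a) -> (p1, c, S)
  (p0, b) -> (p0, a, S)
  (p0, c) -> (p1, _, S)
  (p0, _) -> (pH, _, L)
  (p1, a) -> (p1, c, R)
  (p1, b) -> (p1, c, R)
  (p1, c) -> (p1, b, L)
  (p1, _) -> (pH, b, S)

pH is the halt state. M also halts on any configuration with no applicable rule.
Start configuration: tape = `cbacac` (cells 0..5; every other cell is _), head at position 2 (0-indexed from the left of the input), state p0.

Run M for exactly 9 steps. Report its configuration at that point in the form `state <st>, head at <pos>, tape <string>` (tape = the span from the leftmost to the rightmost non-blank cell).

state=p0 head=2 tape=_cb[a]cac   (p0,a)→(p1,c,S)
state=p1 head=2 tape=_cb[c]cac   (p1,c)→(p1,b,L)
state=p1 head=1 tape=_c[b]bcac   (p1,b)→(p1,c,R)
state=p1 head=2 tape=_cc[b]cac   (p1,b)→(p1,c,R)
state=p1 head=3 tape=_ccc[c]ac   (p1,c)→(p1,b,L)
state=p1 head=2 tape=_cc[c]bac   (p1,c)→(p1,b,L)
state=p1 head=1 tape=_c[c]bbac   (p1,c)→(p1,b,L)
state=p1 head=0 tape=_[c]bbbac   (p1,c)→(p1,b,L)
state=p1 head=-1 tape=[_]bbbbac   (p1,_)→(pH,b,S)
state=pH head=-1 tape=[b]bbbbac
After 9 steps: state pH, head at -1, tape bbbbbac.

state pH, head at -1, tape bbbbbac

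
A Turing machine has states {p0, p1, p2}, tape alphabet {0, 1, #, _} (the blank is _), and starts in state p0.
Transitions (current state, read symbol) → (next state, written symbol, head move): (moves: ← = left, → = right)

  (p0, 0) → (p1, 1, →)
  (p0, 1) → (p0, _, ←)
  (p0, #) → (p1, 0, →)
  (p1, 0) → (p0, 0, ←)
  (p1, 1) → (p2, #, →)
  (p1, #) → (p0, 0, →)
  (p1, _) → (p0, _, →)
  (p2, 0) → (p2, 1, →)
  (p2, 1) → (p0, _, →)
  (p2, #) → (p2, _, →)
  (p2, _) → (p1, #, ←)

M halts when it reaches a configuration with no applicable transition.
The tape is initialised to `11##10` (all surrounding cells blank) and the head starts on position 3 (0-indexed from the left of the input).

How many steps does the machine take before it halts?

10

state=p0 head=3 tape=11#[#]10____   (p0,#)→(p1,0,→)
state=p1 head=4 tape=11#0[1]0____   (p1,1)→(p2,#,→)
state=p2 head=5 tape=11#0#[0]____   (p2,0)→(p2,1,→)
state=p2 head=6 tape=11#0#1[_]___   (p2,_)→(p1,#,←)
state=p1 head=5 tape=11#0#[1]#___   (p1,1)→(p2,#,→)
state=p2 head=6 tape=11#0##[#]___   (p2,#)→(p2,_,→)
state=p2 head=7 tape=11#0##_[_]__   (p2,_)→(p1,#,←)
state=p1 head=6 tape=11#0##[_]#__   (p1,_)→(p0,_,→)
state=p0 head=7 tape=11#0##_[#]__   (p0,#)→(p1,0,→)
state=p1 head=8 tape=11#0##_0[_]_   (p1,_)→(p0,_,→)
state=p0 head=9 tape=11#0##_0_[_]
M halts after 10 transitions.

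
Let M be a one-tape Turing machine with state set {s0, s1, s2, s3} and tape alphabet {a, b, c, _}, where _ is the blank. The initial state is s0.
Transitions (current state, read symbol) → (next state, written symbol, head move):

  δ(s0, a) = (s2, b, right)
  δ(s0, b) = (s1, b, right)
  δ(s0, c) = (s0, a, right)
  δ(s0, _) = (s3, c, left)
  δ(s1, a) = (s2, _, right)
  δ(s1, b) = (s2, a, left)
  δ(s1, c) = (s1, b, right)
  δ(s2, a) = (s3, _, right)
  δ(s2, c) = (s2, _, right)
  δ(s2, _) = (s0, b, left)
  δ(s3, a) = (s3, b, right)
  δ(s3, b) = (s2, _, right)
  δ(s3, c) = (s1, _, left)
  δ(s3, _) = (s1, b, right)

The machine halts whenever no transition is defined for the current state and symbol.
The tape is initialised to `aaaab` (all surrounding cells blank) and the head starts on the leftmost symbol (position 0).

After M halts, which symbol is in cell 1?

s0 | [a]aaab_   read a → write b, move right, go to s2
s2 | b[a]aab_   read a → write _, move right, go to s3
s3 | b_[a]ab_   read a → write b, move right, go to s3
s3 | b_b[a]b_   read a → write b, move right, go to s3
s3 | b_bb[b]_   read b → write _, move right, go to s2
s2 | b_bb_[_]   read _ → write b, move left, go to s0
s0 | b_bb[_]b   read _ → write c, move left, go to s3
s3 | b_b[b]cb   read b → write _, move right, go to s2
s2 | b_b_[c]b   read c → write _, move right, go to s2
s2 | b_b__[b]
Cell 1 holds _ when M halts.

_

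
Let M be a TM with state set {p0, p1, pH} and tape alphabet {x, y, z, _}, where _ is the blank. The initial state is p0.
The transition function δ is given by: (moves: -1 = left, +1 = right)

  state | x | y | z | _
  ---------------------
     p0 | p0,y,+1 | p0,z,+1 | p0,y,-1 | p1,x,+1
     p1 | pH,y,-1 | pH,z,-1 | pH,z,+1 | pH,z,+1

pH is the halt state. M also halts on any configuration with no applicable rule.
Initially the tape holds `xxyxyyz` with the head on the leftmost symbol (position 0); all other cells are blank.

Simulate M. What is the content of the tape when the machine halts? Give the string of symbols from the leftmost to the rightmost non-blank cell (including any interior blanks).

yyzzzzzxz

p0 | [x]xyxyyz___   read x → write y, move +1, go to p0
p0 | y[x]yxyyz___   read x → write y, move +1, go to p0
p0 | yy[y]xyyz___   read y → write z, move +1, go to p0
p0 | yyz[x]yyz___   read x → write y, move +1, go to p0
p0 | yyzy[y]yz___   read y → write z, move +1, go to p0
p0 | yyzyz[y]z___   read y → write z, move +1, go to p0
p0 | yyzyzz[z]___   read z → write y, move -1, go to p0
p0 | yyzyz[z]y___   read z → write y, move -1, go to p0
p0 | yyzy[z]yy___   read z → write y, move -1, go to p0
p0 | yyz[y]yyy___   read y → write z, move +1, go to p0
p0 | yyzz[y]yy___   read y → write z, move +1, go to p0
p0 | yyzzz[y]y___   read y → write z, move +1, go to p0
p0 | yyzzzz[y]___   read y → write z, move +1, go to p0
p0 | yyzzzzz[_]__   read _ → write x, move +1, go to p1
p1 | yyzzzzzx[_]_   read _ → write z, move +1, go to pH
pH | yyzzzzzxz[_]
The non-blank tape span at halt is yyzzzzzxz.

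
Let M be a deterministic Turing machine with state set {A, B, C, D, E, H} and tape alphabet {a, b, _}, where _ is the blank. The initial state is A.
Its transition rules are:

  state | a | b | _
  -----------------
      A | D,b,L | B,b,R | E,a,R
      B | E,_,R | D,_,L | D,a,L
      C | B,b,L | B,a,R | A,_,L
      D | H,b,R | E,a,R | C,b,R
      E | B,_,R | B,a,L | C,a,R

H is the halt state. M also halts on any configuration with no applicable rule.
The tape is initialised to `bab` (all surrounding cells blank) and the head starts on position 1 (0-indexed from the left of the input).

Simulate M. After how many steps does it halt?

17

A | b[a]b_   read a → write b, move L, go to D
D | [b]bb_   read b → write a, move R, go to E
E | a[b]b_   read b → write a, move L, go to B
B | [a]ab_   read a → write _, move R, go to E
E | _[a]b_   read a → write _, move R, go to B
B | __[b]_   read b → write _, move L, go to D
D | _[_]__   read _ → write b, move R, go to C
C | _b[_]_   read _ → write _, move L, go to A
A | _[b]__   read b → write b, move R, go to B
B | _b[_]_   read _ → write a, move L, go to D
D | _[b]a_   read b → write a, move R, go to E
E | _a[a]_   read a → write _, move R, go to B
B | _a_[_]   read _ → write a, move L, go to D
D | _a[_]a   read _ → write b, move R, go to C
C | _ab[a]   read a → write b, move L, go to B
B | _a[b]b   read b → write _, move L, go to D
D | _[a]_b   read a → write b, move R, go to H
H | _b[_]b
M halts after 17 transitions.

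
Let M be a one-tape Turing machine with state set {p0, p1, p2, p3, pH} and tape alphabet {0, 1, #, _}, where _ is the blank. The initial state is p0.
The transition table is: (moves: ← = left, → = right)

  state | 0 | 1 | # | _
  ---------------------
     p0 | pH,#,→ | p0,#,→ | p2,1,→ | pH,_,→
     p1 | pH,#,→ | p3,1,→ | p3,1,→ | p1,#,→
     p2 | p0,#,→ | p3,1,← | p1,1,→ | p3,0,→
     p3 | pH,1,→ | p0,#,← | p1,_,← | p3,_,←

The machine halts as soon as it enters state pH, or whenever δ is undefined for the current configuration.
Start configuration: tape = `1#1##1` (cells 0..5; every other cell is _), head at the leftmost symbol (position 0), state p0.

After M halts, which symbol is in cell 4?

_

p0 | [1]#1##1   read 1 → write #, move →, go to p0
p0 | #[#]1##1   read # → write 1, move →, go to p2
p2 | #1[1]##1   read 1 → write 1, move ←, go to p3
p3 | #[1]1##1   read 1 → write #, move ←, go to p0
p0 | [#]#1##1   read # → write 1, move →, go to p2
p2 | 1[#]1##1   read # → write 1, move →, go to p1
p1 | 11[1]##1   read 1 → write 1, move →, go to p3
p3 | 111[#]#1   read # → write _, move ←, go to p1
p1 | 11[1]_#1   read 1 → write 1, move →, go to p3
p3 | 111[_]#1   read _ → write _, move ←, go to p3
p3 | 11[1]_#1   read 1 → write #, move ←, go to p0
p0 | 1[1]#_#1   read 1 → write #, move →, go to p0
p0 | 1#[#]_#1   read # → write 1, move →, go to p2
p2 | 1#1[_]#1   read _ → write 0, move →, go to p3
p3 | 1#10[#]1   read # → write _, move ←, go to p1
p1 | 1#1[0]_1   read 0 → write #, move →, go to pH
pH | 1#1#[_]1
Cell 4 holds _ when M halts.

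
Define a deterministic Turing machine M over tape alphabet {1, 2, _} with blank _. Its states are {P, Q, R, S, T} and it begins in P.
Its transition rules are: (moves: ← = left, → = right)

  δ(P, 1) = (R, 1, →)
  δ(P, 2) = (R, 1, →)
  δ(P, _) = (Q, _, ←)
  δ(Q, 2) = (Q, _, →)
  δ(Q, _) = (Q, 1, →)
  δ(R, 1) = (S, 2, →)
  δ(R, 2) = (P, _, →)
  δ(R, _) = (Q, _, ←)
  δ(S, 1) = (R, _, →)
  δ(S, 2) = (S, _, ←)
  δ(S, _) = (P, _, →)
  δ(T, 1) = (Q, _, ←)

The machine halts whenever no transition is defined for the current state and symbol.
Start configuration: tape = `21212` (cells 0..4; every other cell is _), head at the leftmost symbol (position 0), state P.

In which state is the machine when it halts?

Q

state=P head=0 tape=[2]1212   (P,2)→(R,1,→)
state=R head=1 tape=1[1]212   (R,1)→(S,2,→)
state=S head=2 tape=12[2]12   (S,2)→(S,_,←)
state=S head=1 tape=1[2]_12   (S,2)→(S,_,←)
state=S head=0 tape=[1]__12   (S,1)→(R,_,→)
state=R head=1 tape=_[_]_12   (R,_)→(Q,_,←)
state=Q head=0 tape=[_]__12   (Q,_)→(Q,1,→)
state=Q head=1 tape=1[_]_12   (Q,_)→(Q,1,→)
state=Q head=2 tape=11[_]12   (Q,_)→(Q,1,→)
state=Q head=3 tape=111[1]2
No transition is defined for (Q, 1); M halts in state Q.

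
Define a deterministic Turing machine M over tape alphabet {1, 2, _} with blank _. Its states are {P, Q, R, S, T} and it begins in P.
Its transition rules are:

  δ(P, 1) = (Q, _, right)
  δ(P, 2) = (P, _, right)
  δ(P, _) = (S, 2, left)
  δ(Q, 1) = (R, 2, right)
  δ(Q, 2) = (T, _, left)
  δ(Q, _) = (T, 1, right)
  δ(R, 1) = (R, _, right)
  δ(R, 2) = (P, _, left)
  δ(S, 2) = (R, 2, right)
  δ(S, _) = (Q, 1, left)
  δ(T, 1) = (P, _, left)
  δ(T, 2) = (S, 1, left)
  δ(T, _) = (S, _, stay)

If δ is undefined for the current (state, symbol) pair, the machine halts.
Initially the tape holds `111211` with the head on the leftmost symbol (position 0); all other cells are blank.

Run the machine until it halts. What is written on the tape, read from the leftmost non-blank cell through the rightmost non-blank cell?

11_11

state=P head=0 tape=[1]11211   (P,1)→(Q,_,right)
state=Q head=1 tape=_[1]1211   (Q,1)→(R,2,right)
state=R head=2 tape=_2[1]211   (R,1)→(R,_,right)
state=R head=3 tape=_2_[2]11   (R,2)→(P,_,left)
state=P head=2 tape=_2[_]_11   (P,_)→(S,2,left)
state=S head=1 tape=_[2]2_11   (S,2)→(R,2,right)
state=R head=2 tape=_2[2]_11   (R,2)→(P,_,left)
state=P head=1 tape=_[2]__11   (P,2)→(P,_,right)
state=P head=2 tape=__[_]_11   (P,_)→(S,2,left)
state=S head=1 tape=_[_]2_11   (S,_)→(Q,1,left)
state=Q head=0 tape=[_]12_11   (Q,_)→(T,1,right)
state=T head=1 tape=1[1]2_11   (T,1)→(P,_,left)
state=P head=0 tape=[1]_2_11   (P,1)→(Q,_,right)
state=Q head=1 tape=_[_]2_11   (Q,_)→(T,1,right)
state=T head=2 tape=_1[2]_11   (T,2)→(S,1,left)
state=S head=1 tape=_[1]1_11
The non-blank tape span at halt is 11_11.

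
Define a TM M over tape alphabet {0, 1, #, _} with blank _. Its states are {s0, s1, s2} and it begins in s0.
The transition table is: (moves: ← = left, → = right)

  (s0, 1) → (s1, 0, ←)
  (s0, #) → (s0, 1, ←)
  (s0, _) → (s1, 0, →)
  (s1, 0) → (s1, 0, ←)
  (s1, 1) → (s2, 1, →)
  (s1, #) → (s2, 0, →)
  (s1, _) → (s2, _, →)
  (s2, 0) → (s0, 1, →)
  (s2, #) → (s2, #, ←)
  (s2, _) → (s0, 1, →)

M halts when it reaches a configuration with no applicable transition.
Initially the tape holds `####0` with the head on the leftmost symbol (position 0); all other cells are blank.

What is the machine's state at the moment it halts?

s2

state=s0 head=0 tape=_[#]###0   (s0,#)→(s0,1,←)
state=s0 head=-1 tape=[_]1###0   (s0,_)→(s1,0,→)
state=s1 head=0 tape=0[1]###0   (s1,1)→(s2,1,→)
state=s2 head=1 tape=01[#]##0   (s2,#)→(s2,#,←)
state=s2 head=0 tape=0[1]###0
No transition is defined for (s2, 1); M halts in state s2.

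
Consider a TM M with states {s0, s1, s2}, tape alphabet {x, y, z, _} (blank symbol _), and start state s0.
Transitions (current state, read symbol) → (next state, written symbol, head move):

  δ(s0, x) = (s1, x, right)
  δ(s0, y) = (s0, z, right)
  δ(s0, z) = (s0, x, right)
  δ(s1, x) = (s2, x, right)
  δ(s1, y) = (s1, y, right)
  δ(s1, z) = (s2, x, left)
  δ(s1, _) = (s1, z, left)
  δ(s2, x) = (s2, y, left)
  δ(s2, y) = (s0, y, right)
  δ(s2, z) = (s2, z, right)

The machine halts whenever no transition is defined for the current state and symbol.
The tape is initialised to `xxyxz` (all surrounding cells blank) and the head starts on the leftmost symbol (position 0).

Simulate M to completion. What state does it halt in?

s2

state=s0 head=0 tape=[x]xyxz__   (s0,x)→(s1,x,right)
state=s1 head=1 tape=x[x]yxz__   (s1,x)→(s2,x,right)
state=s2 head=2 tape=xx[y]xz__   (s2,y)→(s0,y,right)
state=s0 head=3 tape=xxy[x]z__   (s0,x)→(s1,x,right)
state=s1 head=4 tape=xxyx[z]__   (s1,z)→(s2,x,left)
state=s2 head=3 tape=xxy[x]x__   (s2,x)→(s2,y,left)
state=s2 head=2 tape=xx[y]yx__   (s2,y)→(s0,y,right)
state=s0 head=3 tape=xxy[y]x__   (s0,y)→(s0,z,right)
state=s0 head=4 tape=xxyz[x]__   (s0,x)→(s1,x,right)
state=s1 head=5 tape=xxyzx[_]_   (s1,_)→(s1,z,left)
state=s1 head=4 tape=xxyz[x]z_   (s1,x)→(s2,x,right)
state=s2 head=5 tape=xxyzx[z]_   (s2,z)→(s2,z,right)
state=s2 head=6 tape=xxyzxz[_]
No transition is defined for (s2, _); M halts in state s2.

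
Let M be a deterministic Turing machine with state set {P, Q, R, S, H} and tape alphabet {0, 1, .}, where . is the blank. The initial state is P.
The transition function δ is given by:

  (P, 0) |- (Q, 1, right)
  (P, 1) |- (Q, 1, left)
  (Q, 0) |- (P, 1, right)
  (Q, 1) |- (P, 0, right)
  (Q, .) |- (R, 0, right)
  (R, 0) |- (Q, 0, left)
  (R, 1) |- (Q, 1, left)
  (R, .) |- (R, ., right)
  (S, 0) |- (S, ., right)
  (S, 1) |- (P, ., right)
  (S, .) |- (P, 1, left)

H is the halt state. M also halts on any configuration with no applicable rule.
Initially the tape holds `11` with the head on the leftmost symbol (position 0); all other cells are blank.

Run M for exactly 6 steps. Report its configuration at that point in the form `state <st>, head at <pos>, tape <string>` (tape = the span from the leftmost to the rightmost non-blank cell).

state P, head at 0, tape 011

P | .[1]1   read 1 → write 1, move left, go to Q
Q | [.]11   read . → write 0, move right, go to R
R | 0[1]1   read 1 → write 1, move left, go to Q
Q | [0]11   read 0 → write 1, move right, go to P
P | 1[1]1   read 1 → write 1, move left, go to Q
Q | [1]11   read 1 → write 0, move right, go to P
P | 0[1]1
After 6 steps: state P, head at 0, tape 011.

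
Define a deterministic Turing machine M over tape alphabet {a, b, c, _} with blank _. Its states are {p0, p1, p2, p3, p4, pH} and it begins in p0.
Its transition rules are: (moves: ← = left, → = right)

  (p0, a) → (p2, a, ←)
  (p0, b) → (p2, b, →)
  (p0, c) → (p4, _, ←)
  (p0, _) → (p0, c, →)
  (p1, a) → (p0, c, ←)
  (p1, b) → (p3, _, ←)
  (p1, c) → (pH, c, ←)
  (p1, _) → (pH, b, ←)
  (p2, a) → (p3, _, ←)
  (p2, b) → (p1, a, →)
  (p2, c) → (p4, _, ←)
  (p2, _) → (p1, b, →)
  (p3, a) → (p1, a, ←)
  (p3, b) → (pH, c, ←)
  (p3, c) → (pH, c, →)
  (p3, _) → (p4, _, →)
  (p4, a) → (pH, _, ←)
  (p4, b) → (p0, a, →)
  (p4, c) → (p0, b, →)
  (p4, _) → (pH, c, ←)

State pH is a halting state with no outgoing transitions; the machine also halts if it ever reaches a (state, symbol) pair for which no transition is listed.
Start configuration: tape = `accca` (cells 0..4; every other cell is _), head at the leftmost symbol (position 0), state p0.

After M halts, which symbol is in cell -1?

a

state=p0 head=0 tape=_[a]ccca   (p0,a)→(p2,a,←)
state=p2 head=-1 tape=[_]accca   (p2,_)→(p1,b,→)
state=p1 head=0 tape=b[a]ccca   (p1,a)→(p0,c,←)
state=p0 head=-1 tape=[b]cccca   (p0,b)→(p2,b,→)
state=p2 head=0 tape=b[c]ccca   (p2,c)→(p4,_,←)
state=p4 head=-1 tape=[b]_ccca   (p4,b)→(p0,a,→)
state=p0 head=0 tape=a[_]ccca   (p0,_)→(p0,c,→)
state=p0 head=1 tape=ac[c]cca   (p0,c)→(p4,_,←)
state=p4 head=0 tape=a[c]_cca   (p4,c)→(p0,b,→)
state=p0 head=1 tape=ab[_]cca   (p0,_)→(p0,c,→)
state=p0 head=2 tape=abc[c]ca   (p0,c)→(p4,_,←)
state=p4 head=1 tape=ab[c]_ca   (p4,c)→(p0,b,→)
state=p0 head=2 tape=abb[_]ca   (p0,_)→(p0,c,→)
state=p0 head=3 tape=abbc[c]a   (p0,c)→(p4,_,←)
state=p4 head=2 tape=abb[c]_a   (p4,c)→(p0,b,→)
state=p0 head=3 tape=abbb[_]a   (p0,_)→(p0,c,→)
state=p0 head=4 tape=abbbc[a]   (p0,a)→(p2,a,←)
state=p2 head=3 tape=abbb[c]a   (p2,c)→(p4,_,←)
state=p4 head=2 tape=abb[b]_a   (p4,b)→(p0,a,→)
state=p0 head=3 tape=abba[_]a   (p0,_)→(p0,c,→)
state=p0 head=4 tape=abbac[a]   (p0,a)→(p2,a,←)
state=p2 head=3 tape=abba[c]a   (p2,c)→(p4,_,←)
state=p4 head=2 tape=abb[a]_a   (p4,a)→(pH,_,←)
state=pH head=1 tape=ab[b]__a
Cell -1 holds a when M halts.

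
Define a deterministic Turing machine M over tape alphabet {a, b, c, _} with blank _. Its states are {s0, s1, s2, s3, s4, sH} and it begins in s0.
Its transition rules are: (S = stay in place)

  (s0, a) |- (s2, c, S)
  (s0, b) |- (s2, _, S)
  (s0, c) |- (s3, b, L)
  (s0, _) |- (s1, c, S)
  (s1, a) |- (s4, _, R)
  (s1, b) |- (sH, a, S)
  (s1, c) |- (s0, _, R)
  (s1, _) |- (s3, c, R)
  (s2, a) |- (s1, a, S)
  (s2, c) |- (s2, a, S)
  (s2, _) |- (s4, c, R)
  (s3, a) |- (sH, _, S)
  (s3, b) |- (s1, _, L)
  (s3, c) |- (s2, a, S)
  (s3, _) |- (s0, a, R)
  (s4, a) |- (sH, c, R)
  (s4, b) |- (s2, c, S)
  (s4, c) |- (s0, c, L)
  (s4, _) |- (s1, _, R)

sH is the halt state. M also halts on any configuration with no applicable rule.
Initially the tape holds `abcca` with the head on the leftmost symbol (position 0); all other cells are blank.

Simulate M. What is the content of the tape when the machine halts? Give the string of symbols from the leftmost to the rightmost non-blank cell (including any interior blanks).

s0 | [a]bcca   read a → write c, move S, go to s2
s2 | [c]bcca   read c → write a, move S, go to s2
s2 | [a]bcca   read a → write a, move S, go to s1
s1 | [a]bcca   read a → write _, move R, go to s4
s4 | _[b]cca   read b → write c, move S, go to s2
s2 | _[c]cca   read c → write a, move S, go to s2
s2 | _[a]cca   read a → write a, move S, go to s1
s1 | _[a]cca   read a → write _, move R, go to s4
s4 | __[c]ca   read c → write c, move L, go to s0
s0 | _[_]cca   read _ → write c, move S, go to s1
s1 | _[c]cca   read c → write _, move R, go to s0
s0 | __[c]ca   read c → write b, move L, go to s3
s3 | _[_]bca   read _ → write a, move R, go to s0
s0 | _a[b]ca   read b → write _, move S, go to s2
s2 | _a[_]ca   read _ → write c, move R, go to s4
s4 | _ac[c]a   read c → write c, move L, go to s0
s0 | _a[c]ca   read c → write b, move L, go to s3
s3 | _[a]bca   read a → write _, move S, go to sH
sH | _[_]bca
The non-blank tape span at halt is bca.

bca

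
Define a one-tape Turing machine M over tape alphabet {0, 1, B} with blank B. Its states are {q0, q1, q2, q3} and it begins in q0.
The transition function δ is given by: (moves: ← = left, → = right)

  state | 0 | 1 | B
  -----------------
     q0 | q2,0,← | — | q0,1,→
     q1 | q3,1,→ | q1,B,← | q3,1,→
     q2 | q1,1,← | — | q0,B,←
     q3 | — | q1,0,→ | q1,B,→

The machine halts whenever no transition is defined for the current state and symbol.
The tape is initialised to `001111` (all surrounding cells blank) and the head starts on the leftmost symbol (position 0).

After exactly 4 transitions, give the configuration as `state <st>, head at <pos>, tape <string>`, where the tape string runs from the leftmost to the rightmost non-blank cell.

q0 | BB[0]01111   read 0 → write 0, move ←, go to q2
q2 | B[B]001111   read B → write B, move ←, go to q0
q0 | [B]B001111   read B → write 1, move →, go to q0
q0 | 1[B]001111   read B → write 1, move →, go to q0
q0 | 11[0]01111
After 4 steps: state q0, head at 0, tape 11001111.

state q0, head at 0, tape 11001111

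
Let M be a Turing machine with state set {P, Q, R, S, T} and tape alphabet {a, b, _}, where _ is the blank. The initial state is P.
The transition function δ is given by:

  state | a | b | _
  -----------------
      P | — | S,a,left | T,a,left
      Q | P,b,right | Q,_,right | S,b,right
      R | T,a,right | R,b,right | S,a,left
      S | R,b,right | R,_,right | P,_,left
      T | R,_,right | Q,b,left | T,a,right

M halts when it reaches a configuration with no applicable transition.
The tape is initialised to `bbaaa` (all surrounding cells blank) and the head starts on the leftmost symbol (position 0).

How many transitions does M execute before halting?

7

P | ___[b]baaa   read b → write a, move left, go to S
S | __[_]abaaa   read _ → write _, move left, go to P
P | _[_]_abaaa   read _ → write a, move left, go to T
T | [_]a_abaaa   read _ → write a, move right, go to T
T | a[a]_abaaa   read a → write _, move right, go to R
R | a_[_]abaaa   read _ → write a, move left, go to S
S | a[_]aabaaa   read _ → write _, move left, go to P
P | [a]_aabaaa
M halts after 7 transitions.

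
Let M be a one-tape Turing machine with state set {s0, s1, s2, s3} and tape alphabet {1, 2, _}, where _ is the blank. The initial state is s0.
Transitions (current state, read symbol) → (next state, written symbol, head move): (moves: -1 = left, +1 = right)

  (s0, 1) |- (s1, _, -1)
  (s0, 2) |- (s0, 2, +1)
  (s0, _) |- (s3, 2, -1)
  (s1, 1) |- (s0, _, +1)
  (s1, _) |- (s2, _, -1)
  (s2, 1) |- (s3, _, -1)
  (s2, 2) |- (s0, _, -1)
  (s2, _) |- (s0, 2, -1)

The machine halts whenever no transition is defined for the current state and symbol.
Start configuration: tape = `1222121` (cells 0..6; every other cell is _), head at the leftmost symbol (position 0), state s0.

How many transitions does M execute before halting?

4

s0 | ____[1]222121   read 1 → write _, move -1, go to s1
s1 | ___[_]_222121   read _ → write _, move -1, go to s2
s2 | __[_]__222121   read _ → write 2, move -1, go to s0
s0 | _[_]2__222121   read _ → write 2, move -1, go to s3
s3 | [_]22__222121
M halts after 4 transitions.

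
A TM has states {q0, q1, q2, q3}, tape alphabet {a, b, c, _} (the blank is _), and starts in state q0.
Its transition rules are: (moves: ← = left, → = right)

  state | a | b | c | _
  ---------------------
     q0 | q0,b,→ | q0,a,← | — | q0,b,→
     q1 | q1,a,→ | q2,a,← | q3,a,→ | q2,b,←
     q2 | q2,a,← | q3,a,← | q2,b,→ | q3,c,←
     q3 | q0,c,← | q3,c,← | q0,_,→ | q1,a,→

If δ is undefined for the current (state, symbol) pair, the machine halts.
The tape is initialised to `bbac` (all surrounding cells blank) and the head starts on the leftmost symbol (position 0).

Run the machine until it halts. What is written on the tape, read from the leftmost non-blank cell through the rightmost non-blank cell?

q0 | __[b]bac   read b → write a, move ←, go to q0
q0 | _[_]abac   read _ → write b, move →, go to q0
q0 | _b[a]bac   read a → write b, move →, go to q0
q0 | _bb[b]ac   read b → write a, move ←, go to q0
q0 | _b[b]aac   read b → write a, move ←, go to q0
q0 | _[b]aaac   read b → write a, move ←, go to q0
q0 | [_]aaaac   read _ → write b, move →, go to q0
q0 | b[a]aaac   read a → write b, move →, go to q0
q0 | bb[a]aac   read a → write b, move →, go to q0
q0 | bbb[a]ac   read a → write b, move →, go to q0
q0 | bbbb[a]c   read a → write b, move →, go to q0
q0 | bbbbb[c]
The non-blank tape span at halt is bbbbbc.

bbbbbc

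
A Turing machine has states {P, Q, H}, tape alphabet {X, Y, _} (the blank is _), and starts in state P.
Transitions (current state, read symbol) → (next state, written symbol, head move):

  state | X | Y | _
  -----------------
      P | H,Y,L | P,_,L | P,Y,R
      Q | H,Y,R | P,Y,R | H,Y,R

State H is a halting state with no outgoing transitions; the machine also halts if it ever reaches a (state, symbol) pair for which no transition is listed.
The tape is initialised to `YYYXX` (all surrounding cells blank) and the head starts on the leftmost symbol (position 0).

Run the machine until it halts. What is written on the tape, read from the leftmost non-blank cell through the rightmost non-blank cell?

state=P head=0 tape=___[Y]YYXX   (P,Y)→(P,_,L)
state=P head=-1 tape=__[_]_YYXX   (P,_)→(P,Y,R)
state=P head=0 tape=__Y[_]YYXX   (P,_)→(P,Y,R)
state=P head=1 tape=__YY[Y]YXX   (P,Y)→(P,_,L)
state=P head=0 tape=__Y[Y]_YXX   (P,Y)→(P,_,L)
state=P head=-1 tape=__[Y]__YXX   (P,Y)→(P,_,L)
state=P head=-2 tape=_[_]___YXX   (P,_)→(P,Y,R)
state=P head=-1 tape=_Y[_]__YXX   (P,_)→(P,Y,R)
state=P head=0 tape=_YY[_]_YXX   (P,_)→(P,Y,R)
state=P head=1 tape=_YYY[_]YXX   (P,_)→(P,Y,R)
state=P head=2 tape=_YYYY[Y]XX   (P,Y)→(P,_,L)
state=P head=1 tape=_YYY[Y]_XX   (P,Y)→(P,_,L)
state=P head=0 tape=_YY[Y]__XX   (P,Y)→(P,_,L)
state=P head=-1 tape=_Y[Y]___XX   (P,Y)→(P,_,L)
state=P head=-2 tape=_[Y]____XX   (P,Y)→(P,_,L)
state=P head=-3 tape=[_]_____XX   (P,_)→(P,Y,R)
state=P head=-2 tape=Y[_]____XX   (P,_)→(P,Y,R)
state=P head=-1 tape=YY[_]___XX   (P,_)→(P,Y,R)
state=P head=0 tape=YYY[_]__XX   (P,_)→(P,Y,R)
state=P head=1 tape=YYYY[_]_XX   (P,_)→(P,Y,R)
state=P head=2 tape=YYYYY[_]XX   (P,_)→(P,Y,R)
state=P head=3 tape=YYYYYY[X]X   (P,X)→(H,Y,L)
state=H head=2 tape=YYYYY[Y]YX
The non-blank tape span at halt is YYYYYYYX.

YYYYYYYX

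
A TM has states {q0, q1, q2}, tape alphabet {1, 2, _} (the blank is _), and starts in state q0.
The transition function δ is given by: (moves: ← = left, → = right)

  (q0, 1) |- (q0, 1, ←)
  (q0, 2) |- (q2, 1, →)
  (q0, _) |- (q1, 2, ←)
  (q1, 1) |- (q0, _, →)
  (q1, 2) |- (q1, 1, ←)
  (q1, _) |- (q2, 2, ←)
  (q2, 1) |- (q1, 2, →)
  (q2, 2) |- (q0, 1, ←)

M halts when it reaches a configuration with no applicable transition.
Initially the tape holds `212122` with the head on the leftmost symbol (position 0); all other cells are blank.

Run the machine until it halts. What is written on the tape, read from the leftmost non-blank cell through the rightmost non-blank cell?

2211122

state=q0 head=0 tape=__[2]12122   (q0,2)→(q2,1,→)
state=q2 head=1 tape=__1[1]2122   (q2,1)→(q1,2,→)
state=q1 head=2 tape=__12[2]122   (q1,2)→(q1,1,←)
state=q1 head=1 tape=__1[2]1122   (q1,2)→(q1,1,←)
state=q1 head=0 tape=__[1]11122   (q1,1)→(q0,_,→)
state=q0 head=1 tape=___[1]1122   (q0,1)→(q0,1,←)
state=q0 head=0 tape=__[_]11122   (q0,_)→(q1,2,←)
state=q1 head=-1 tape=_[_]211122   (q1,_)→(q2,2,←)
state=q2 head=-2 tape=[_]2211122
The non-blank tape span at halt is 2211122.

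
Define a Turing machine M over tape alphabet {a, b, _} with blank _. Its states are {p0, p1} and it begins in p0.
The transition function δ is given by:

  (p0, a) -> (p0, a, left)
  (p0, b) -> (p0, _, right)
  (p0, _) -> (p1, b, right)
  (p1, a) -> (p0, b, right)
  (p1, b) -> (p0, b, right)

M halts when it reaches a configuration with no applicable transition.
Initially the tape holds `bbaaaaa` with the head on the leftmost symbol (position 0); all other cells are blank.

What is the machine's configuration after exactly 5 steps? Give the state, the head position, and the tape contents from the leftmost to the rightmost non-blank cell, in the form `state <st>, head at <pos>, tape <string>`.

p0 | [b]baaaaa   read b → write _, move right, go to p0
p0 | _[b]aaaaa   read b → write _, move right, go to p0
p0 | __[a]aaaa   read a → write a, move left, go to p0
p0 | _[_]aaaaa   read _ → write b, move right, go to p1
p1 | _b[a]aaaa   read a → write b, move right, go to p0
p0 | _bb[a]aaa
After 5 steps: state p0, head at 3, tape bbaaaa.

state p0, head at 3, tape bbaaaa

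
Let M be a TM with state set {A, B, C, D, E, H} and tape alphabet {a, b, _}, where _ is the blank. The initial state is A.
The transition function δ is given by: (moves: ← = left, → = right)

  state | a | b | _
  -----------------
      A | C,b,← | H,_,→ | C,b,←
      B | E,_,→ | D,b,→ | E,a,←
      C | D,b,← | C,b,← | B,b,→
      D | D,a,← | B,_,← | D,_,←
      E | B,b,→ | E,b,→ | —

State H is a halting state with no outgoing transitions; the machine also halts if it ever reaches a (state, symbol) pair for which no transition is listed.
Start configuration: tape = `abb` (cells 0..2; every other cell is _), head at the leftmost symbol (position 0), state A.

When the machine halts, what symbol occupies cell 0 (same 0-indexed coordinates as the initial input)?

_

A | ___[a]bb   read a → write b, move ←, go to C
C | __[_]bbb   read _ → write b, move →, go to B
B | __b[b]bb   read b → write b, move →, go to D
D | __bb[b]b   read b → write _, move ←, go to B
B | __b[b]_b   read b → write b, move →, go to D
D | __bb[_]b   read _ → write _, move ←, go to D
D | __b[b]_b   read b → write _, move ←, go to B
B | __[b]__b   read b → write b, move →, go to D
D | __b[_]_b   read _ → write _, move ←, go to D
D | __[b]__b   read b → write _, move ←, go to B
B | _[_]___b   read _ → write a, move ←, go to E
E | [_]a___b
Cell 0 holds _ when M halts.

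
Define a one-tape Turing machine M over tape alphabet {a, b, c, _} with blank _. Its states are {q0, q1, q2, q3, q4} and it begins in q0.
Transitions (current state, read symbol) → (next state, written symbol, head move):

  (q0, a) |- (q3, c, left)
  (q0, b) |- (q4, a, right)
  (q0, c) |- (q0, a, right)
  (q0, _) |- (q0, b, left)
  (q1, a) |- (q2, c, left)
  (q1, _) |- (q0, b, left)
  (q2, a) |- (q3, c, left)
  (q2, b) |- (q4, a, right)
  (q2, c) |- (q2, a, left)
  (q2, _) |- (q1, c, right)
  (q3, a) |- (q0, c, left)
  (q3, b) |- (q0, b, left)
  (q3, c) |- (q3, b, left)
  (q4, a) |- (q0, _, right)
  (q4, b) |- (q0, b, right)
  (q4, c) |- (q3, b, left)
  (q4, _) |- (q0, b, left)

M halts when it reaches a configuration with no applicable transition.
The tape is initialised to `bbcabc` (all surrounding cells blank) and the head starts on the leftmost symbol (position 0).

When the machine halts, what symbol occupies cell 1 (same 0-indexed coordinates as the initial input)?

q0 | _[b]bcabc   read b → write a, move right, go to q4
q4 | _a[b]cabc   read b → write b, move right, go to q0
q0 | _ab[c]abc   read c → write a, move right, go to q0
q0 | _aba[a]bc   read a → write c, move left, go to q3
q3 | _ab[a]cbc   read a → write c, move left, go to q0
q0 | _a[b]ccbc   read b → write a, move right, go to q4
q4 | _aa[c]cbc   read c → write b, move left, go to q3
q3 | _a[a]bcbc   read a → write c, move left, go to q0
q0 | _[a]cbcbc   read a → write c, move left, go to q3
q3 | [_]ccbcbc
Cell 1 holds c when M halts.

c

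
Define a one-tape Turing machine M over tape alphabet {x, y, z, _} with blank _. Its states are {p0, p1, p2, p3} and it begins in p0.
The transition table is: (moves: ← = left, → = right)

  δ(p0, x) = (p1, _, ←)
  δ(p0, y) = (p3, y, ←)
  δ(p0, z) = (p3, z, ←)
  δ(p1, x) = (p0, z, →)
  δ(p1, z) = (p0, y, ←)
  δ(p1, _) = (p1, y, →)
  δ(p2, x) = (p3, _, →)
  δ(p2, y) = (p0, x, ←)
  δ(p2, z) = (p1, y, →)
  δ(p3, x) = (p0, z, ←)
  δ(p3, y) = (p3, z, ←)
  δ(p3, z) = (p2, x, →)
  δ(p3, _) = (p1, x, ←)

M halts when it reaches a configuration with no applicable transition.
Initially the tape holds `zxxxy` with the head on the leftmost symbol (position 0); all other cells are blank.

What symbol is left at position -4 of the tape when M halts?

state=p0 head=0 tape=____[z]xxxy   (p0,z)→(p3,z,←)
state=p3 head=-1 tape=___[_]zxxxy   (p3,_)→(p1,x,←)
state=p1 head=-2 tape=__[_]xzxxxy   (p1,_)→(p1,y,→)
state=p1 head=-1 tape=__y[x]zxxxy   (p1,x)→(p0,z,→)
state=p0 head=0 tape=__yz[z]xxxy   (p0,z)→(p3,z,←)
state=p3 head=-1 tape=__y[z]zxxxy   (p3,z)→(p2,x,→)
state=p2 head=0 tape=__yx[z]xxxy   (p2,z)→(p1,y,→)
state=p1 head=1 tape=__yxy[x]xxy   (p1,x)→(p0,z,→)
state=p0 head=2 tape=__yxyz[x]xy   (p0,x)→(p1,_,←)
state=p1 head=1 tape=__yxy[z]_xy   (p1,z)→(p0,y,←)
state=p0 head=0 tape=__yx[y]y_xy   (p0,y)→(p3,y,←)
state=p3 head=-1 tape=__y[x]yy_xy   (p3,x)→(p0,z,←)
state=p0 head=-2 tape=__[y]zyy_xy   (p0,y)→(p3,y,←)
state=p3 head=-3 tape=_[_]yzyy_xy   (p3,_)→(p1,x,←)
state=p1 head=-4 tape=[_]xyzyy_xy   (p1,_)→(p1,y,→)
state=p1 head=-3 tape=y[x]yzyy_xy   (p1,x)→(p0,z,→)
state=p0 head=-2 tape=yz[y]zyy_xy   (p0,y)→(p3,y,←)
state=p3 head=-3 tape=y[z]yzyy_xy   (p3,z)→(p2,x,→)
state=p2 head=-2 tape=yx[y]zyy_xy   (p2,y)→(p0,x,←)
state=p0 head=-3 tape=y[x]xzyy_xy   (p0,x)→(p1,_,←)
state=p1 head=-4 tape=[y]_xzyy_xy
Cell -4 holds y when M halts.

y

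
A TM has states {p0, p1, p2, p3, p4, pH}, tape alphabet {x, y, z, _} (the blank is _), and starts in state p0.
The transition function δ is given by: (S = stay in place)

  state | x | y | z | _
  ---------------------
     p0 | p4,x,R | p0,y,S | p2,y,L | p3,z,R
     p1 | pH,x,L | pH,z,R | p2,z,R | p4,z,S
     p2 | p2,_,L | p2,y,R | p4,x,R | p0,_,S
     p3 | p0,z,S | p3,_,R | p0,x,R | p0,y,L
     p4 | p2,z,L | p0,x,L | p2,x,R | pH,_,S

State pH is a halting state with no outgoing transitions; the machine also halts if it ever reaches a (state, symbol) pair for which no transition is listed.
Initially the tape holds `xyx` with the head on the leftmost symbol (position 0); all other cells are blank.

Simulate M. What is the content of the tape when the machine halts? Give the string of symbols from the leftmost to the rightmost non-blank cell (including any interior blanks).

p0 | __[x]yx_   read x → write x, move R, go to p4
p4 | __x[y]x_   read y → write x, move L, go to p0
p0 | __[x]xx_   read x → write x, move R, go to p4
p4 | __x[x]x_   read x → write z, move L, go to p2
p2 | __[x]zx_   read x → write _, move L, go to p2
p2 | _[_]_zx_   read _ → write _, move S, go to p0
p0 | _[_]_zx_   read _ → write z, move R, go to p3
p3 | _z[_]zx_   read _ → write y, move L, go to p0
p0 | _[z]yzx_   read z → write y, move L, go to p2
p2 | [_]yyzx_   read _ → write _, move S, go to p0
p0 | [_]yyzx_   read _ → write z, move R, go to p3
p3 | z[y]yzx_   read y → write _, move R, go to p3
p3 | z_[y]zx_   read y → write _, move R, go to p3
p3 | z__[z]x_   read z → write x, move R, go to p0
p0 | z__x[x]_   read x → write x, move R, go to p4
p4 | z__xx[_]   read _ → write _, move S, go to pH
pH | z__xx[_]
The non-blank tape span at halt is z__xx.

z__xx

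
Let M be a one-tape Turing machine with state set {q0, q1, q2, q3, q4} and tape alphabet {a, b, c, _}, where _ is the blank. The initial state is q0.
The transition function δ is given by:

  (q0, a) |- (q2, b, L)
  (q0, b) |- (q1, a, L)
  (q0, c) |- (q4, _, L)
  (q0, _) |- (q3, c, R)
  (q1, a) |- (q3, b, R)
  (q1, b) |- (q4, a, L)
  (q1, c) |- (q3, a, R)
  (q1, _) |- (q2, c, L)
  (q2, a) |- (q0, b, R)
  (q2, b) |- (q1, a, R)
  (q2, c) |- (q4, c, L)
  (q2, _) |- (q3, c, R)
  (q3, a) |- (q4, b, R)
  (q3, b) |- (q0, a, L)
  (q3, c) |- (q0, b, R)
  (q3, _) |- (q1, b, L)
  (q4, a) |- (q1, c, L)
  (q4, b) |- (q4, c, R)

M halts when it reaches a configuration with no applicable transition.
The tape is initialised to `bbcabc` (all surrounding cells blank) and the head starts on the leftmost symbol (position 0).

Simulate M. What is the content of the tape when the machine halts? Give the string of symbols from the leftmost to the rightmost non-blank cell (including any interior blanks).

state=q0 head=0 tape=___[b]bcabc   (q0,b)→(q1,a,L)
state=q1 head=-1 tape=__[_]abcabc   (q1,_)→(q2,c,L)
state=q2 head=-2 tape=_[_]cabcabc   (q2,_)→(q3,c,R)
state=q3 head=-1 tape=_c[c]abcabc   (q3,c)→(q0,b,R)
state=q0 head=0 tape=_cb[a]bcabc   (q0,a)→(q2,b,L)
state=q2 head=-1 tape=_c[b]bbcabc   (q2,b)→(q1,a,R)
state=q1 head=0 tape=_ca[b]bcabc   (q1,b)→(q4,a,L)
state=q4 head=-1 tape=_c[a]abcabc   (q4,a)→(q1,c,L)
state=q1 head=-2 tape=_[c]cabcabc   (q1,c)→(q3,a,R)
state=q3 head=-1 tape=_a[c]abcabc   (q3,c)→(q0,b,R)
state=q0 head=0 tape=_ab[a]bcabc   (q0,a)→(q2,b,L)
state=q2 head=-1 tape=_a[b]bbcabc   (q2,b)→(q1,a,R)
state=q1 head=0 tape=_aa[b]bcabc   (q1,b)→(q4,a,L)
state=q4 head=-1 tape=_a[a]abcabc   (q4,a)→(q1,c,L)
state=q1 head=-2 tape=_[a]cabcabc   (q1,a)→(q3,b,R)
state=q3 head=-1 tape=_b[c]abcabc   (q3,c)→(q0,b,R)
state=q0 head=0 tape=_bb[a]bcabc   (q0,a)→(q2,b,L)
state=q2 head=-1 tape=_b[b]bbcabc   (q2,b)→(q1,a,R)
state=q1 head=0 tape=_ba[b]bcabc   (q1,b)→(q4,a,L)
state=q4 head=-1 tape=_b[a]abcabc   (q4,a)→(q1,c,L)
state=q1 head=-2 tape=_[b]cabcabc   (q1,b)→(q4,a,L)
state=q4 head=-3 tape=[_]acabcabc
The non-blank tape span at halt is acabcabc.

acabcabc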